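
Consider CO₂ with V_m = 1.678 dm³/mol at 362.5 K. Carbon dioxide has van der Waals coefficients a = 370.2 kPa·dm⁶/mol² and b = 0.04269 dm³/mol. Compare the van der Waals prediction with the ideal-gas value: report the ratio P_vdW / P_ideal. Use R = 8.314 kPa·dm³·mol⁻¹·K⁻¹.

Ideal: P_ideal = RT/V_m = (8.314)(362.5)/1.678 = 1796.08 kPa
vdW: P = RT/(V_m − b) − a/V_m² = 3013.83/1.63531 − 370.2/2.81568 = 1842.97 − 131.478 = 1711.49 kPa
Ratio = 1711.49/1796.08 = 0.9529

P_vdW / P_ideal ≈ 0.9529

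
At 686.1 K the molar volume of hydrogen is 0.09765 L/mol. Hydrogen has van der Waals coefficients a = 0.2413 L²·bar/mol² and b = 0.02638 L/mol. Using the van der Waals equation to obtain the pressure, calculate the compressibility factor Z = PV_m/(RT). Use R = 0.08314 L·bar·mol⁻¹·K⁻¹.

Z ≈ 1.327

P = RT/(V_m − b) − a/V_m² = (0.08314)(686.1)/(0.09765 − 0.02638) − 0.2413/(0.09765)²
  = 57.042/0.071270 − 25.305 = 800.36 − 25.305 = 775.06 bar
Z = PV_m/(RT) = (775.06)(0.09765)/((0.08314)(686.1)) = 75.685/57.042 = 1.327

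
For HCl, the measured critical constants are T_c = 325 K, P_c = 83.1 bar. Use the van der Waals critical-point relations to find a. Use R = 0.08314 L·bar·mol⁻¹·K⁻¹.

a ≈ 3.707 L²·bar/mol²

From T_c = 8a/(27Rb) and P_c = a/(27b²): a = 27 R² T_c²/(64 P_c).
a = 27×(0.08314)²×(325)²/(64×83.1) = 19713/5318.4 = 3.707 L²·bar/mol²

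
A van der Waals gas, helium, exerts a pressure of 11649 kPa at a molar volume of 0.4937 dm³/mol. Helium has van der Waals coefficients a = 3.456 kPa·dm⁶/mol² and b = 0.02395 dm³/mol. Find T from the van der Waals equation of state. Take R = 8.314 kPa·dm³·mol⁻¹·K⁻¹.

T ≈ 659.0 K

T = (P + a/V_m²)(V_m − b)/R
P + a/V_m² = 11649 + 3.456/(0.4937)² = 11663 kPa
V_m − b = 0.4937 − 0.02395 = 0.46975 dm³/mol
T = (11663)(0.46975)/8.314 = 659.0 K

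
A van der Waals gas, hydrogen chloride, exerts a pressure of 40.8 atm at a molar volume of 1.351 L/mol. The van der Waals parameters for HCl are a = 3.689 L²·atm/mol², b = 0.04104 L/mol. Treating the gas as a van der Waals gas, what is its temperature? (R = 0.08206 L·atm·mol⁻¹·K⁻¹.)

T = (P + a/V_m²)(V_m − b)/R
P + a/V_m² = 40.8 + 3.689/(1.351)² = 42.821 atm
V_m − b = 1.351 − 0.04104 = 1.3100 L/mol
T = (42.821)(1.3100)/0.08206 = 683.6 K

T ≈ 683.6 K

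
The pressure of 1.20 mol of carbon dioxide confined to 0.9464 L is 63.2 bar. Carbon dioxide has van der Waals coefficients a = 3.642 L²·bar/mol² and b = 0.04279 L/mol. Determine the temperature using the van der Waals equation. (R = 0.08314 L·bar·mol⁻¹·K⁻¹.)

T = (P + a n²/V²)(V − nb)/(nR)
P + a n²/V² = 63.2 + (3.642)(1.20)²/(0.9464)² = 69.055 bar
V − nb = 0.9464 − (1.20)(0.04279) = 0.89505 L
T = (69.055)(0.89505)/((1.20)(0.08314)) = 619.5 K

T ≈ 619.5 K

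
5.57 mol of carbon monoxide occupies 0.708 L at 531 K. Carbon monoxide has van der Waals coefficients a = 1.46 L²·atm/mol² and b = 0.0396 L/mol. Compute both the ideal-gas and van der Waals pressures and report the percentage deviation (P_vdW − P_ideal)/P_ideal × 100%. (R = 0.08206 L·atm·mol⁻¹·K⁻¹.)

18.89 %

Ideal: P_ideal = nRT/V = (5.57)(0.08206)(531)/0.708 = 342.806 atm
vdW: P = nRT/(V − nb) − a n²/V² = 242.706/0.487428 − 45.2964/0.501264 = 497.932 − 90.3644 = 407.568 atm
% deviation = (407.568 − 342.806)/342.806 × 100% = 18.89%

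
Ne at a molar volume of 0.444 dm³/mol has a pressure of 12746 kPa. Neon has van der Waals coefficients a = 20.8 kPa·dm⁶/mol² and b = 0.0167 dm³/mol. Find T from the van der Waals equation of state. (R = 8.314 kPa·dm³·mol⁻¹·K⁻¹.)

T = (P + a/V_m²)(V_m − b)/R
P + a/V_m² = 12746 + 20.8/(0.444)² = 12852 kPa
V_m − b = 0.444 − 0.0167 = 0.42730 dm³/mol
T = (12852)(0.42730)/8.314 = 660.5 K

T ≈ 660.5 K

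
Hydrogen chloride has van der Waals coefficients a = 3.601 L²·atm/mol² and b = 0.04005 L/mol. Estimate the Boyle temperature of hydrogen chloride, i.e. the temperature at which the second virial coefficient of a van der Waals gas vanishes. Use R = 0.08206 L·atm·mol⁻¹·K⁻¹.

T_B ≈ 1096 K

For a van der Waals gas the second virial coefficient B₂ = b − a/(RT) vanishes at T_B = a/(Rb).
T_B = 3.601/(0.08206×0.04005) = 3.601/0.0032865 = 1096 K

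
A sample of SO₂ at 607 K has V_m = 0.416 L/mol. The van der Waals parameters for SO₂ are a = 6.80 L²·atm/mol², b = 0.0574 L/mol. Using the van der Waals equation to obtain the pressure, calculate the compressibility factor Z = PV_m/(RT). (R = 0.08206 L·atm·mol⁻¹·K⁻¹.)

Z ≈ 0.8319

P = RT/(V_m − b) − a/V_m² = (0.08206)(607)/(0.416 − 0.0574) − 6.80/(0.416)²
  = 49.810/0.35860 − 39.294 = 138.90 − 39.294 = 99.61 atm
Z = PV_m/(RT) = (99.61)(0.416)/((0.08206)(607)) = 41.438/49.810 = 0.8319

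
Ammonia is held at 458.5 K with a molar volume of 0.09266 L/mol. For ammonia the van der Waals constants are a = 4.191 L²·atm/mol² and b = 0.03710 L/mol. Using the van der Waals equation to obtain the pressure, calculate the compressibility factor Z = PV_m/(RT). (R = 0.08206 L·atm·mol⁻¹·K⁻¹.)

P = RT/(V_m − b) − a/V_m² = (0.08206)(458.5)/(0.09266 − 0.03710) − 4.191/(0.09266)²
  = 37.625/0.055560 − 488.13 = 677.20 − 488.13 = 189.07 atm
Z = PV_m/(RT) = (189.07)(0.09266)/((0.08206)(458.5)) = 17.519/37.625 = 0.4656

Z ≈ 0.4656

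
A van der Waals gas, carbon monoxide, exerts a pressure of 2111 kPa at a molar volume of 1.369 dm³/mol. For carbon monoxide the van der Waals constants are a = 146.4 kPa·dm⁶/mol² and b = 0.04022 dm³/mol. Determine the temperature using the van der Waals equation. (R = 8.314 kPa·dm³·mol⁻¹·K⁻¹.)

T ≈ 349.9 K

T = (P + a/V_m²)(V_m − b)/R
P + a/V_m² = 2111 + 146.4/(1.369)² = 2189.1 kPa
V_m − b = 1.369 − 0.04022 = 1.3288 dm³/mol
T = (2189.1)(1.3288)/8.314 = 349.9 K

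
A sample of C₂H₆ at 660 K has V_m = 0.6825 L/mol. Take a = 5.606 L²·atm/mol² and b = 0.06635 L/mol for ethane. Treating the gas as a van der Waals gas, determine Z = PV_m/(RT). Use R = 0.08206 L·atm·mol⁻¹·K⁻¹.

P = RT/(V_m − b) − a/V_m² = (0.08206)(660)/(0.6825 − 0.06635) − 5.606/(0.6825)²
  = 54.160/0.61615 − 12.035 = 87.901 − 12.035 = 75.866 atm
Z = PV_m/(RT) = (75.866)(0.6825)/((0.08206)(660)) = 51.779/54.160 = 0.9560

Z ≈ 0.9560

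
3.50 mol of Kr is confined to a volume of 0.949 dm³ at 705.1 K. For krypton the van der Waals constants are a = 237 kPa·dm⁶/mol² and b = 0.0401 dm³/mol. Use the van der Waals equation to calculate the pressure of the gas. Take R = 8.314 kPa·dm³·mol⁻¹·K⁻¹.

P ≈ 22149 kPa

P = nRT/(V − nb) − a n²/V²
nRT/(V − nb) = (3.50)(8.314)(705.1)/(0.949 − 3.50×0.0401) = 20518/0.80865 = 25373 kPa
a n²/V² = (237)(3.50)²/(0.949)² = 3223.7 kPa
P = 25373 − 3223.7 = 22149 kPa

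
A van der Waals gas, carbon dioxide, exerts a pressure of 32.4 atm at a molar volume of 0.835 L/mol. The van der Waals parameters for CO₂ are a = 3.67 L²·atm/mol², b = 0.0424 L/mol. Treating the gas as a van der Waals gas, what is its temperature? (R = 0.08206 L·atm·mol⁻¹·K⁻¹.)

T ≈ 363.8 K

T = (P + a/V_m²)(V_m − b)/R
P + a/V_m² = 32.4 + 3.67/(0.835)² = 37.664 atm
V_m − b = 0.835 − 0.0424 = 0.79260 L/mol
T = (37.664)(0.79260)/0.08206 = 363.8 K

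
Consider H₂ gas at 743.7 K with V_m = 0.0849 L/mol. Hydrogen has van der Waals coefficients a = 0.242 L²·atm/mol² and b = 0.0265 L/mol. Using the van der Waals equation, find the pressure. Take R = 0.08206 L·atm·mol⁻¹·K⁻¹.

P ≈ 1011 atm

P = RT/(V_m − b) − a/V_m²
RT/(V_m − b) = (0.08206)(743.7)/(0.0849 − 0.0265) = 61.028/0.058400 = 1045.0 atm
a/V_m² = 0.242/(0.0849)² = 33.574 atm
P = 1045.0 − 33.574 = 1011 atm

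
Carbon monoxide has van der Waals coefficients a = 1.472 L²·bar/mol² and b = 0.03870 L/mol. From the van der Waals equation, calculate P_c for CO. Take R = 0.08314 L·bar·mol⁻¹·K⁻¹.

For a van der Waals gas, P_c = a/(27b²).
P_c = 1.472/(27×(0.03870)²) = 1.472/0.040438 = 36.40 bar

P_c ≈ 36.40 bar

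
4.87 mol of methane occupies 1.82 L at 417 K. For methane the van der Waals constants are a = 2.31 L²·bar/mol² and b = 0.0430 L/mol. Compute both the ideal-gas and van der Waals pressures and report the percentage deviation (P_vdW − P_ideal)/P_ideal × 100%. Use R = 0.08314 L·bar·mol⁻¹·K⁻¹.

Ideal: P_ideal = nRT/V = (4.87)(0.08314)(417)/1.82 = 92.7692 bar
vdW: P = nRT/(V − nb) − a n²/V² = 168.840/1.61059 − 54.7860/3.31240 = 104.831 − 16.5397 = 88.291 bar
% deviation = (88.291 − 92.7692)/92.7692 × 100% = -4.83%

-4.83 %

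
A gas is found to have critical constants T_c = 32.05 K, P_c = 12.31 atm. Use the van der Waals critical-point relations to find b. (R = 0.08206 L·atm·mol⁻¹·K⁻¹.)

From T_c = 8a/(27Rb) and P_c = a/(27b²): b = R T_c/(8 P_c).
b = (0.08206)(32.05)/(8×12.31) = 2.6300/98.480 = 0.02671 L/mol

b ≈ 0.02671 L/mol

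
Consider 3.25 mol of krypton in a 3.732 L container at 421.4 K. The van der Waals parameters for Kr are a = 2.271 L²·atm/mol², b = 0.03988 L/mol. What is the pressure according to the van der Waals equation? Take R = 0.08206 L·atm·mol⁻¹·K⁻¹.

P ≈ 29.48 atm

P = nRT/(V − nb) − a n²/V²
nRT/(V − nb) = (3.25)(0.08206)(421.4)/(3.732 − 3.25×0.03988) = 112.39/3.6024 = 31.199 atm
a n²/V² = (2.271)(3.25)²/(3.732)² = 1.7223 atm
P = 31.199 − 1.7223 = 29.48 atm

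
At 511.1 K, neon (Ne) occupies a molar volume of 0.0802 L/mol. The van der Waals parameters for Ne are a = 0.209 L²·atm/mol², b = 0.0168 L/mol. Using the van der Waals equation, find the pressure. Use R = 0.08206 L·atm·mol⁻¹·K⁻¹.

P ≈ 629.0 atm

P = RT/(V_m − b) − a/V_m²
RT/(V_m − b) = (0.08206)(511.1)/(0.0802 − 0.0168) = 41.941/0.063400 = 661.53 atm
a/V_m² = 0.209/(0.0802)² = 32.494 atm
P = 661.53 − 32.494 = 629.0 atm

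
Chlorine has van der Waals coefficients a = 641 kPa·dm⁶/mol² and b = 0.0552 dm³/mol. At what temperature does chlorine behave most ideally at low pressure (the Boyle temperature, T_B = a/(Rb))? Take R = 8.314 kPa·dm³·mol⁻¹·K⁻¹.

T_B ≈ 1397 K

For a van der Waals gas the second virial coefficient B₂ = b − a/(RT) vanishes at T_B = a/(Rb).
T_B = 641/(8.314×0.0552) = 641/0.45893 = 1397 K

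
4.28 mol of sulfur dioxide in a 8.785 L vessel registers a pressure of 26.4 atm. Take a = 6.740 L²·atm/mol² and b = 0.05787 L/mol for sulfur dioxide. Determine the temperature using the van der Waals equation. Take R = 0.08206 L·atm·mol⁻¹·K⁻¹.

T = (P + a n²/V²)(V − nb)/(nR)
P + a n²/V² = 26.4 + (6.740)(4.28)²/(8.785)² = 28.000 atm
V − nb = 8.785 − (4.28)(0.05787) = 8.5373 L
T = (28.000)(8.5373)/((4.28)(0.08206)) = 680.6 K

T ≈ 680.6 K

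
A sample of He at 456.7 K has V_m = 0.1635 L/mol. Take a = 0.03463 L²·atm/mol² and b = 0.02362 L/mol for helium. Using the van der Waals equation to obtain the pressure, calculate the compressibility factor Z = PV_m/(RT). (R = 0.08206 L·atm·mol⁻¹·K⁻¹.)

P = RT/(V_m − b) − a/V_m² = (0.08206)(456.7)/(0.1635 − 0.02362) − 0.03463/(0.1635)²
  = 37.477/0.13988 − 1.2954 = 267.92 − 1.2954 = 266.62 atm
Z = PV_m/(RT) = (266.62)(0.1635)/((0.08206)(456.7)) = 43.592/37.477 = 1.163

Z ≈ 1.163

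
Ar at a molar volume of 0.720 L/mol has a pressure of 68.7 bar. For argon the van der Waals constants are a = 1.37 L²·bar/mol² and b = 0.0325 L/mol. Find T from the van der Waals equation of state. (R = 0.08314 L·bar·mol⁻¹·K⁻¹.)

T ≈ 589.9 K

T = (P + a/V_m²)(V_m − b)/R
P + a/V_m² = 68.7 + 1.37/(0.720)² = 71.343 bar
V_m − b = 0.720 − 0.0325 = 0.68750 L/mol
T = (71.343)(0.68750)/0.08314 = 589.9 K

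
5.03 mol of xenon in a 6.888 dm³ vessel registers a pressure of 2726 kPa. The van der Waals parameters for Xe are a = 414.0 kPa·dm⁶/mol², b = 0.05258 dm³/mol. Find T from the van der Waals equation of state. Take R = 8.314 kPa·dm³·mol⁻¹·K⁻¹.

T ≈ 466.7 K

T = (P + a n²/V²)(V − nb)/(nR)
P + a n²/V² = 2726 + (414.0)(5.03)²/(6.888)² = 2946.8 kPa
V − nb = 6.888 − (5.03)(0.05258) = 6.6235 dm³
T = (2946.8)(6.6235)/((5.03)(8.314)) = 466.7 K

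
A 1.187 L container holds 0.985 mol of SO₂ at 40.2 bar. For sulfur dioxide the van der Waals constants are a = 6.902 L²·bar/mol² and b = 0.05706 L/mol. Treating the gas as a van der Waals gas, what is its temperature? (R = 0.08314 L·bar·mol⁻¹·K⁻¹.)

T = (P + a n²/V²)(V − nb)/(nR)
P + a n²/V² = 40.2 + (6.902)(0.985)²/(1.187)² = 44.953 bar
V − nb = 1.187 − (0.985)(0.05706) = 1.1308 L
T = (44.953)(1.1308)/((0.985)(0.08314)) = 620.7 K

T ≈ 620.7 K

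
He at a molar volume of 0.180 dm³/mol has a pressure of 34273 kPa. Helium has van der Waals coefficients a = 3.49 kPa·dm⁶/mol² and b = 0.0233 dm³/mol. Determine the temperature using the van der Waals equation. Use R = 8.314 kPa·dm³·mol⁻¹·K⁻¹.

T = (P + a/V_m²)(V_m − b)/R
P + a/V_m² = 34273 + 3.49/(0.180)² = 34381 kPa
V_m − b = 0.180 − 0.0233 = 0.15670 dm³/mol
T = (34381)(0.15670)/8.314 = 648.0 K

T ≈ 648.0 K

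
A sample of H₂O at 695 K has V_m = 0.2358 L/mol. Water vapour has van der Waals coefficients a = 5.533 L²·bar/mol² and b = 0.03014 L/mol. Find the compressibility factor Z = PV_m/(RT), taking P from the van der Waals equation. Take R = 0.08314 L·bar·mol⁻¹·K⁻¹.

Z ≈ 0.7405

P = RT/(V_m − b) − a/V_m² = (0.08314)(695)/(0.2358 − 0.03014) − 5.533/(0.2358)²
  = 57.782/0.20566 − 99.511 = 280.96 − 99.511 = 181.45 bar
Z = PV_m/(RT) = (181.45)(0.2358)/((0.08314)(695)) = 42.786/57.782 = 0.7405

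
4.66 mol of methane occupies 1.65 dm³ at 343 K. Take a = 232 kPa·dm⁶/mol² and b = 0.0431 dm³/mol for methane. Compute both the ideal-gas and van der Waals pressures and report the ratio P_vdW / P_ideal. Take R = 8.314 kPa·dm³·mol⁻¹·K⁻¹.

P_vdW / P_ideal ≈ 0.9088

Ideal: P_ideal = nRT/V = (4.66)(8.314)(343)/1.65 = 8053.90 kPa
vdW: P = nRT/(V − nb) − a n²/V² = 13288.9/1.44915 − 5038.02/2.72250 = 9170.13 − 1850.51 = 7319.62 kPa
Ratio = 7319.62/8053.90 = 0.9088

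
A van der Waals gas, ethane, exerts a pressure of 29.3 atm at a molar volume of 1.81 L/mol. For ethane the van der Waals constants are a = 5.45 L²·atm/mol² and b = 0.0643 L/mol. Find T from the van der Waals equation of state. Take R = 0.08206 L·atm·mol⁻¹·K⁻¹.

T ≈ 658.7 K

T = (P + a/V_m²)(V_m − b)/R
P + a/V_m² = 29.3 + 5.45/(1.81)² = 30.964 atm
V_m − b = 1.81 − 0.0643 = 1.7457 L/mol
T = (30.964)(1.7457)/0.08206 = 658.7 K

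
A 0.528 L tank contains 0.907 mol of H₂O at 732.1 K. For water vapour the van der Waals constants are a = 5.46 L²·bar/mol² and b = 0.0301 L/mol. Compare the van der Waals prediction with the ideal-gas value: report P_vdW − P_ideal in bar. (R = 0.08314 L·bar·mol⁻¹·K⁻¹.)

Ideal: P_ideal = nRT/V = (0.907)(0.08314)(732.1)/0.528 = 104.557 bar
vdW: P = nRT/(V − nb) − a n²/V² = 55.2062/0.500699 − 4.49166/0.278784 = 110.258 − 16.1116 = 94.146 bar
ΔP = 94.146 − 104.557 = -10.41 bar

ΔP ≈ -10.41 bar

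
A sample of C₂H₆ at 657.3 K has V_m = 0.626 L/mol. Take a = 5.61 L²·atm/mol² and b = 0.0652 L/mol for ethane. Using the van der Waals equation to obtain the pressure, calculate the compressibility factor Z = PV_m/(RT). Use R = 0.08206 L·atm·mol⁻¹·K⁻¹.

P = RT/(V_m − b) − a/V_m² = (0.08206)(657.3)/(0.626 − 0.0652) − 5.61/(0.626)²
  = 53.938/0.56080 − 14.316 = 96.180 − 14.316 = 81.864 atm
Z = PV_m/(RT) = (81.864)(0.626)/((0.08206)(657.3)) = 51.247/53.938 = 0.9501

Z ≈ 0.9501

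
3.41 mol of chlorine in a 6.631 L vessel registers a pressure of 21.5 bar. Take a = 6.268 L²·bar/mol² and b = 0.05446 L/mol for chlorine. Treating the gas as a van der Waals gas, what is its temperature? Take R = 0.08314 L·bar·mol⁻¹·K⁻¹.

T = (P + a n²/V²)(V − nb)/(nR)
P + a n²/V² = 21.5 + (6.268)(3.41)²/(6.631)² = 23.158 bar
V − nb = 6.631 − (3.41)(0.05446) = 6.4453 L
T = (23.158)(6.4453)/((3.41)(0.08314)) = 526.5 K

T ≈ 526.5 K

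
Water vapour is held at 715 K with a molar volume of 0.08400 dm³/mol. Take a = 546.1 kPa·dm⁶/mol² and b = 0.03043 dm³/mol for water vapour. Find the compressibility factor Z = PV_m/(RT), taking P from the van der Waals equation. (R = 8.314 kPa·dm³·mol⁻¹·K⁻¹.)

Z ≈ 0.4744

P = RT/(V_m − b) − a/V_m² = (8.314)(715)/(0.08400 − 0.03043) − 546.1/(0.08400)²
  = 5944.5/0.053570 − 77395 = 110967 − 77395 = 33572 kPa
Z = PV_m/(RT) = (33572)(0.08400)/((8.314)(715)) = 2820.0/5944.5 = 0.4744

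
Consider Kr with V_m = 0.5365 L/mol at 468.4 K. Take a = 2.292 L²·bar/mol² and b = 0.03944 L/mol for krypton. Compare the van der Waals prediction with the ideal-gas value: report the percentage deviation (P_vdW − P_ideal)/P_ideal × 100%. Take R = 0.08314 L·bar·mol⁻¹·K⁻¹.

Ideal: P_ideal = RT/V_m = (0.08314)(468.4)/0.5365 = 72.5867 bar
vdW: P = RT/(V_m − b) − a/V_m² = 38.9428/0.497060 − 2.292/0.287832 = 78.3463 − 7.96298 = 70.3833 bar
% deviation = (70.3833 − 72.5867)/72.5867 × 100% = -3.04%

-3.04 %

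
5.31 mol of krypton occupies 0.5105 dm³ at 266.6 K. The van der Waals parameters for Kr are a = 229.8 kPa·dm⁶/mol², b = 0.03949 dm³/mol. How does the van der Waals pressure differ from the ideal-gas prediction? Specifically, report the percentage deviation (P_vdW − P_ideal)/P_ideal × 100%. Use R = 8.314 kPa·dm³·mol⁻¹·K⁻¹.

Ideal: P_ideal = nRT/V = (5.31)(8.314)(266.6)/0.5105 = 23055.2 kPa
vdW: P = nRT/(V − nb) − a n²/V² = 11769.7/0.300808 − 6479.46/0.260610 = 39127.0 − 24862.7 = 14264.3 kPa
% deviation = (14264.3 − 23055.2)/23055.2 × 100% = -38.13%

-38.13 %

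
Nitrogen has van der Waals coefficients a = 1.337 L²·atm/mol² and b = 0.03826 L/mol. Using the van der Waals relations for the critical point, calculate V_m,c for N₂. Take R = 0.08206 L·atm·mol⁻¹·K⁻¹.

V_m,c ≈ 0.1148 L/mol

For a van der Waals gas, V_m,c = 3b.
V_m,c = 3×0.03826 = 0.1148 L/mol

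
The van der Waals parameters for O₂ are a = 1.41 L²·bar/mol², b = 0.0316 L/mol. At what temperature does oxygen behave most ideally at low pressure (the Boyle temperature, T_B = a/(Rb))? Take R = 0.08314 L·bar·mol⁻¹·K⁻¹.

For a van der Waals gas the second virial coefficient B₂ = b − a/(RT) vanishes at T_B = a/(Rb).
T_B = 1.41/(0.08314×0.0316) = 1.41/0.0026272 = 536.7 K

T_B ≈ 536.7 K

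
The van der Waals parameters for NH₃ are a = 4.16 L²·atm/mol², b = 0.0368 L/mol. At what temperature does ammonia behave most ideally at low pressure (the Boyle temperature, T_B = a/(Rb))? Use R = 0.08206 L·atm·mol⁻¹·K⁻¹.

For a van der Waals gas the second virial coefficient B₂ = b − a/(RT) vanishes at T_B = a/(Rb).
T_B = 4.16/(0.08206×0.0368) = 4.16/0.0030198 = 1378 K

T_B ≈ 1378 K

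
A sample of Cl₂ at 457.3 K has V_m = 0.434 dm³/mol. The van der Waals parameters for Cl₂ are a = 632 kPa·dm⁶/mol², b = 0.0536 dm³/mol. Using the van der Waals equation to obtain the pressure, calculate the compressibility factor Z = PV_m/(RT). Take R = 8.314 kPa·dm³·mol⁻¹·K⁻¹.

P = RT/(V_m − b) − a/V_m² = (8.314)(457.3)/(0.434 − 0.0536) − 632/(0.434)²
  = 3802.0/0.38040 − 3355.3 = 9994.7 − 3355.3 = 6639.4 kPa
Z = PV_m/(RT) = (6639.4)(0.434)/((8.314)(457.3)) = 2881.5/3802.0 = 0.7579

Z ≈ 0.7579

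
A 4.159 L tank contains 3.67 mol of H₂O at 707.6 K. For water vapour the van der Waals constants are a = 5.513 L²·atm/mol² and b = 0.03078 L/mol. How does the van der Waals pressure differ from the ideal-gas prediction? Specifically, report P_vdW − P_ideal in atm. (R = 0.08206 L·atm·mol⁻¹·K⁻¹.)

ΔP ≈ -2.862 atm

Ideal: P_ideal = nRT/V = (3.67)(0.08206)(707.6)/4.159 = 51.2385 atm
vdW: P = nRT/(V − nb) − a n²/V² = 213.101/4.04604 − 74.2540/17.2973 = 52.6690 − 4.29281 = 48.3762 atm
ΔP = 48.3762 − 51.2385 = -2.862 atm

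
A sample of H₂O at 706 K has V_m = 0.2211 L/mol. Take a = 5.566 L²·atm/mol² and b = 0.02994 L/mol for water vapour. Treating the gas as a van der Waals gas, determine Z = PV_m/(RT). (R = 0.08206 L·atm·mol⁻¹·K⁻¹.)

Z ≈ 0.7221

P = RT/(V_m − b) − a/V_m² = (0.08206)(706)/(0.2211 − 0.02994) − 5.566/(0.2211)²
  = 57.934/0.19116 − 113.86 = 303.07 − 113.86 = 189.21 atm
Z = PV_m/(RT) = (189.21)(0.2211)/((0.08206)(706)) = 41.834/57.934 = 0.7221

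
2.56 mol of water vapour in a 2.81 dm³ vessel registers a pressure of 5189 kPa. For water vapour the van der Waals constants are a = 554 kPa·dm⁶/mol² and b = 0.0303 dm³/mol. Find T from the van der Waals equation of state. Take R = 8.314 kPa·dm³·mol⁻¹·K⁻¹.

T = (P + a n²/V²)(V − nb)/(nR)
P + a n²/V² = 5189 + (554)(2.56)²/(2.81)² = 5648.8 kPa
V − nb = 2.81 − (2.56)(0.0303) = 2.7324 dm³
T = (5648.8)(2.7324)/((2.56)(8.314)) = 725.2 K

T ≈ 725.2 K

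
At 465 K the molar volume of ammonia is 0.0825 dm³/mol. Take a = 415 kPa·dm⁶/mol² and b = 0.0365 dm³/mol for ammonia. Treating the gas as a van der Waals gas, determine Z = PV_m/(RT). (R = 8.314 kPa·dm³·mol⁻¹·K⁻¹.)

Z ≈ 0.4923

P = RT/(V_m − b) − a/V_m² = (8.314)(465)/(0.0825 − 0.0365) − 415/(0.0825)²
  = 3866.0/0.046000 − 60973 = 84043 − 60973 = 23070 kPa
Z = PV_m/(RT) = (23070)(0.0825)/((8.314)(465)) = 1903.3/3866.0 = 0.4923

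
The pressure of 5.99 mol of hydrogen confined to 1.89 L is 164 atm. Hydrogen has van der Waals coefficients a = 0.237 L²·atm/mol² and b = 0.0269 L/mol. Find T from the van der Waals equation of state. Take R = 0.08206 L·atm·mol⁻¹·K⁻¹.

T ≈ 585.2 K

T = (P + a n²/V²)(V − nb)/(nR)
P + a n²/V² = 164 + (0.237)(5.99)²/(1.89)² = 166.38 atm
V − nb = 1.89 − (5.99)(0.0269) = 1.7289 L
T = (166.38)(1.7289)/((5.99)(0.08206)) = 585.2 K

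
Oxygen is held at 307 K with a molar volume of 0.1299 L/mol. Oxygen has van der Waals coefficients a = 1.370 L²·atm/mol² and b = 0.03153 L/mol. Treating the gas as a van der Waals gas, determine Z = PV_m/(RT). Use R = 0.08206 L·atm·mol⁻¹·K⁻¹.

P = RT/(V_m − b) − a/V_m² = (0.08206)(307)/(0.1299 − 0.03153) − 1.370/(0.1299)²
  = 25.192/0.098370 − 81.190 = 256.09 − 81.190 = 174.90 atm
Z = PV_m/(RT) = (174.90)(0.1299)/((0.08206)(307)) = 22.720/25.192 = 0.9019

Z ≈ 0.9019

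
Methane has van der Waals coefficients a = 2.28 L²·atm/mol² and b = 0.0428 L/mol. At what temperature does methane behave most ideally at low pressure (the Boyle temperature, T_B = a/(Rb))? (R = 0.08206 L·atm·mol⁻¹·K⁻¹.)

For a van der Waals gas the second virial coefficient B₂ = b − a/(RT) vanishes at T_B = a/(Rb).
T_B = 2.28/(0.08206×0.0428) = 2.28/0.0035122 = 649.2 K

T_B ≈ 649.2 K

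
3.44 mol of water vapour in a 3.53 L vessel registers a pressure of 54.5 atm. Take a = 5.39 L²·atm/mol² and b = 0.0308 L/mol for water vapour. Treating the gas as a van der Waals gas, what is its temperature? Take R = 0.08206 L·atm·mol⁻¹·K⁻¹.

T = (P + a n²/V²)(V − nb)/(nR)
P + a n²/V² = 54.5 + (5.39)(3.44)²/(3.53)² = 59.619 atm
V − nb = 3.53 − (3.44)(0.0308) = 3.4240 L
T = (59.619)(3.4240)/((3.44)(0.08206)) = 723.2 K

T ≈ 723.2 K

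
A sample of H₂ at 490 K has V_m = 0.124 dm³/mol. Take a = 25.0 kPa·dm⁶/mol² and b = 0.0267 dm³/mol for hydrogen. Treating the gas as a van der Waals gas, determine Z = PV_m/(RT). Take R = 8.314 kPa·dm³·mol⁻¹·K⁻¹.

P = RT/(V_m − b) − a/V_m² = (8.314)(490)/(0.124 − 0.0267) − 25.0/(0.124)²
  = 4073.9/0.097300 − 1625.9 = 41869 − 1625.9 = 40243 kPa
Z = PV_m/(RT) = (40243)(0.124)/((8.314)(490)) = 4990.1/4073.9 = 1.225

Z ≈ 1.225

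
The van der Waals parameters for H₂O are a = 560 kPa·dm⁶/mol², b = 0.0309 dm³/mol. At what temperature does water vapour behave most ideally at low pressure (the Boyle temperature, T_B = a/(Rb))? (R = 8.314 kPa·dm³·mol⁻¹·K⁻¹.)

For a van der Waals gas the second virial coefficient B₂ = b − a/(RT) vanishes at T_B = a/(Rb).
T_B = 560/(8.314×0.0309) = 560/0.25690 = 2180 K

T_B ≈ 2180 K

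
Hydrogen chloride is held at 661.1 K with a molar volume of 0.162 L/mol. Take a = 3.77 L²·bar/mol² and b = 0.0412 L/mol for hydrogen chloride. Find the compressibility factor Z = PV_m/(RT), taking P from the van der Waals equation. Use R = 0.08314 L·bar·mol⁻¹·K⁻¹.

P = RT/(V_m − b) − a/V_m² = (0.08314)(661.1)/(0.162 − 0.0412) − 3.77/(0.162)²
  = 54.964/0.12080 − 143.65 = 455.00 − 143.65 = 311.35 bar
Z = PV_m/(RT) = (311.35)(0.162)/((0.08314)(661.1)) = 50.439/54.964 = 0.9177

Z ≈ 0.9177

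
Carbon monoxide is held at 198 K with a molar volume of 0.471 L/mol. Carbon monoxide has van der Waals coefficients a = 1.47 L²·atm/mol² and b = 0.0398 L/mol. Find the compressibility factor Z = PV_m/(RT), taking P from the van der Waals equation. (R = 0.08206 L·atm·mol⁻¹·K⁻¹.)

Z ≈ 0.9002

P = RT/(V_m − b) − a/V_m² = (0.08206)(198)/(0.471 − 0.0398) − 1.47/(0.471)²
  = 16.248/0.43120 − 6.6264 = 37.681 − 6.6264 = 31.055 atm
Z = PV_m/(RT) = (31.055)(0.471)/((0.08206)(198)) = 14.627/16.248 = 0.9002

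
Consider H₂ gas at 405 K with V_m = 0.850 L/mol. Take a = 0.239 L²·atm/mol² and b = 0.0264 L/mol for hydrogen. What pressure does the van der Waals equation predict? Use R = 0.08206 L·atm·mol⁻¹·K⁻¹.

P ≈ 40.02 atm

P = RT/(V_m − b) − a/V_m²
RT/(V_m − b) = (0.08206)(405)/(0.850 − 0.0264) = 33.234/0.82360 = 40.352 atm
a/V_m² = 0.239/(0.850)² = 0.33080 atm
P = 40.352 − 0.33080 = 40.02 atm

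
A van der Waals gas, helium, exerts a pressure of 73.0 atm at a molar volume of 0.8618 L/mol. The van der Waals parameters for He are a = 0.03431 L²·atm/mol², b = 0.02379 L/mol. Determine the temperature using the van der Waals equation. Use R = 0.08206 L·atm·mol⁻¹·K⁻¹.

T = (P + a/V_m²)(V_m − b)/R
P + a/V_m² = 73.0 + 0.03431/(0.8618)² = 73.046 atm
V_m − b = 0.8618 − 0.02379 = 0.83801 L/mol
T = (73.046)(0.83801)/0.08206 = 746.0 K

T ≈ 746.0 K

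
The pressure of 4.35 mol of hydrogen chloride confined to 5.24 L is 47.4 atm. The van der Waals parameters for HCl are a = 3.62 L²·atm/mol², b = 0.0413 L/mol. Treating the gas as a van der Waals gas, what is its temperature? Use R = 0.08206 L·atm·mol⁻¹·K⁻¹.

T = (P + a n²/V²)(V − nb)/(nR)
P + a n²/V² = 47.4 + (3.62)(4.35)²/(5.24)² = 49.895 atm
V − nb = 5.24 − (4.35)(0.0413) = 5.0603 L
T = (49.895)(5.0603)/((4.35)(0.08206)) = 707.3 K

T ≈ 707.3 K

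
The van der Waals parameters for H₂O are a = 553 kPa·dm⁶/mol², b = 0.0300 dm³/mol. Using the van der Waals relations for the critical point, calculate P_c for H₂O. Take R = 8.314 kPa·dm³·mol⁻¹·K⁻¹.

For a van der Waals gas, P_c = a/(27b²).
P_c = 553/(27×(0.0300)²) = 553/0.024300 = 22757 kPa

P_c ≈ 22757 kPa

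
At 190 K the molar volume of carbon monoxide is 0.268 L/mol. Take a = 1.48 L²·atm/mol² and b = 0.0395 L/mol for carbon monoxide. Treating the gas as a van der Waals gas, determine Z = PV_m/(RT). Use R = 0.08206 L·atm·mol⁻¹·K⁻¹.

P = RT/(V_m − b) − a/V_m² = (0.08206)(190)/(0.268 − 0.0395) − 1.48/(0.268)²
  = 15.591/0.22850 − 20.606 = 68.232 − 20.606 = 47.626 atm
Z = PV_m/(RT) = (47.626)(0.268)/((0.08206)(190)) = 12.764/15.591 = 0.8187

Z ≈ 0.8187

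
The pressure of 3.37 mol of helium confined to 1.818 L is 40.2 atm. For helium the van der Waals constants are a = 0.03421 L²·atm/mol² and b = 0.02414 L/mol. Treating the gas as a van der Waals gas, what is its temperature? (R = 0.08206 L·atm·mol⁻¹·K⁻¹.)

T ≈ 253.2 K

T = (P + a n²/V²)(V − nb)/(nR)
P + a n²/V² = 40.2 + (0.03421)(3.37)²/(1.818)² = 40.318 atm
V − nb = 1.818 − (3.37)(0.02414) = 1.7366 L
T = (40.318)(1.7366)/((3.37)(0.08206)) = 253.2 K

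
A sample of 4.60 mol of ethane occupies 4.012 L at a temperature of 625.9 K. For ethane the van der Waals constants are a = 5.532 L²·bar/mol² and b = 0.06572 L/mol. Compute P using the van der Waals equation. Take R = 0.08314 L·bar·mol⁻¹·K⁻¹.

P ≈ 57.25 bar

P = nRT/(V − nb) − a n²/V²
nRT/(V − nb) = (4.60)(0.08314)(625.9)/(4.012 − 4.60×0.06572) = 239.37/3.7097 = 64.525 bar
a n²/V² = (5.532)(4.60)²/(4.012)² = 7.2724 bar
P = 64.525 − 7.2724 = 57.25 bar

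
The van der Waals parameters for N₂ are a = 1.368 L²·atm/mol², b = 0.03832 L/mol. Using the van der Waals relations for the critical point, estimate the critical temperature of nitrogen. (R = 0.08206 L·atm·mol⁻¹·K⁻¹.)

For a van der Waals gas, T_c = 8a/(27Rb).
T_c = 8×1.368/(27×0.08206×0.03832) = 10.944/0.084903 = 128.9 K

T_c ≈ 128.9 K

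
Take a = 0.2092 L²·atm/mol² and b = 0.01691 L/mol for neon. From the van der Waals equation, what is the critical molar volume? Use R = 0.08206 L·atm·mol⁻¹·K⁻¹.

For a van der Waals gas, V_m,c = 3b.
V_m,c = 3×0.01691 = 0.05073 L/mol

V_m,c ≈ 0.05073 L/mol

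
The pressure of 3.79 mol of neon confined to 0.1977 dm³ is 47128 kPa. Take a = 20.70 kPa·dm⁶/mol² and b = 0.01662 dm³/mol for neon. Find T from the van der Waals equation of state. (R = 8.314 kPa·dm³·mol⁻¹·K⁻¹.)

T ≈ 234.0 K

T = (P + a n²/V²)(V − nb)/(nR)
P + a n²/V² = 47128 + (20.70)(3.79)²/(0.1977)² = 54735 kPa
V − nb = 0.1977 − (3.79)(0.01662) = 0.13471 dm³
T = (54735)(0.13471)/((3.79)(8.314)) = 234.0 K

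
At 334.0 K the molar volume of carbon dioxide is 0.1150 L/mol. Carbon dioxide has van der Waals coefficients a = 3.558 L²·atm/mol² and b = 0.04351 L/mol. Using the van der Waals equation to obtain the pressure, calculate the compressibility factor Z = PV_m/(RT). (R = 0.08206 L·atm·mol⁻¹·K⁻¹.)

Z ≈ 0.4798

P = RT/(V_m − b) − a/V_m² = (0.08206)(334.0)/(0.1150 − 0.04351) − 3.558/(0.1150)²
  = 27.408/0.071490 − 269.04 = 383.38 − 269.04 = 114.34 atm
Z = PV_m/(RT) = (114.34)(0.1150)/((0.08206)(334.0)) = 13.149/27.408 = 0.4798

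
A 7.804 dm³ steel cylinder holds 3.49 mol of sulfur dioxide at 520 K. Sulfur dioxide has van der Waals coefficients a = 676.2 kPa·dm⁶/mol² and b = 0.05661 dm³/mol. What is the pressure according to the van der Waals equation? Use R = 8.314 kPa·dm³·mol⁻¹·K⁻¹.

P = nRT/(V − nb) − a n²/V²
nRT/(V − nb) = (3.49)(8.314)(520)/(7.804 − 3.49×0.05661) = 15088/7.6064 = 1983.6 kPa
a n²/V² = (676.2)(3.49)²/(7.804)² = 135.24 kPa
P = 1983.6 − 135.24 = 1848 kPa

P ≈ 1848 kPa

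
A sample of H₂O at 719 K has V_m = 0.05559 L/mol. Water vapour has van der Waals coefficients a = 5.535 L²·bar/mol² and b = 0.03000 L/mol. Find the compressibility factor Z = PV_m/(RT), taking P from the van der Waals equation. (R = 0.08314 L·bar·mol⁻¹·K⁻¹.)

P = RT/(V_m − b) − a/V_m² = (0.08314)(719)/(0.05559 − 0.03000) − 5.535/(0.05559)²
  = 59.778/0.025590 − 1791.1 = 2336.0 − 1791.1 = 544.9 bar
Z = PV_m/(RT) = (544.9)(0.05559)/((0.08314)(719)) = 30.291/59.778 = 0.5067

Z ≈ 0.5067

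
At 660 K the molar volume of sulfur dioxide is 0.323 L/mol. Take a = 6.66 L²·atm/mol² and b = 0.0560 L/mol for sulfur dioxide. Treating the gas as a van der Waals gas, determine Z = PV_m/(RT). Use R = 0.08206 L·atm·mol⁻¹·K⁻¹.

P = RT/(V_m − b) − a/V_m² = (0.08206)(660)/(0.323 − 0.0560) − 6.66/(0.323)²
  = 54.160/0.26700 − 63.837 = 202.85 − 63.837 = 139.01 atm
Z = PV_m/(RT) = (139.01)(0.323)/((0.08206)(660)) = 44.900/54.160 = 0.8290

Z ≈ 0.8290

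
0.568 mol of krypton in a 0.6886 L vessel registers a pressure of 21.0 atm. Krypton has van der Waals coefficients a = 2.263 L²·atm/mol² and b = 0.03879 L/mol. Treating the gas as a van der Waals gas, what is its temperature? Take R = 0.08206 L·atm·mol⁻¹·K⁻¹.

T ≈ 322.3 K

T = (P + a n²/V²)(V − nb)/(nR)
P + a n²/V² = 21.0 + (2.263)(0.568)²/(0.6886)² = 22.540 atm
V − nb = 0.6886 − (0.568)(0.03879) = 0.66657 L
T = (22.540)(0.66657)/((0.568)(0.08206)) = 322.3 K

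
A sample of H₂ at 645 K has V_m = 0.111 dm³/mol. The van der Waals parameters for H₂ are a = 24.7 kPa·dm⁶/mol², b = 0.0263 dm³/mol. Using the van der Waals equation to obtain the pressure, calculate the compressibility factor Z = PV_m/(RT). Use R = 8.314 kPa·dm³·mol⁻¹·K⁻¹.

Z ≈ 1.269

P = RT/(V_m − b) − a/V_m² = (8.314)(645)/(0.111 − 0.0263) − 24.7/(0.111)²
  = 5362.5/0.084700 − 2004.7 = 63312 − 2004.7 = 61307 kPa
Z = PV_m/(RT) = (61307)(0.111)/((8.314)(645)) = 6805.1/5362.5 = 1.269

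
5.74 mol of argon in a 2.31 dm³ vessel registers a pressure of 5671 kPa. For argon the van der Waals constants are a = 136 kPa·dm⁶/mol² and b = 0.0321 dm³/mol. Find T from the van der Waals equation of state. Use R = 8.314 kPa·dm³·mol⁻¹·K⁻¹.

T ≈ 290.0 K

T = (P + a n²/V²)(V − nb)/(nR)
P + a n²/V² = 5671 + (136)(5.74)²/(2.31)² = 6510.7 kPa
V − nb = 2.31 − (5.74)(0.0321) = 2.1257 dm³
T = (6510.7)(2.1257)/((5.74)(8.314)) = 290.0 K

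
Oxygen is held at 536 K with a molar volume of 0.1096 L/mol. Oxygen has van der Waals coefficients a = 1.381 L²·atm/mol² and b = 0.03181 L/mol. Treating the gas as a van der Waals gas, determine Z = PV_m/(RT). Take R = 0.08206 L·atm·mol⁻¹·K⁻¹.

Z ≈ 1.122

P = RT/(V_m − b) − a/V_m² = (0.08206)(536)/(0.1096 − 0.03181) − 1.381/(0.1096)²
  = 43.984/0.077790 − 114.97 = 565.42 − 114.97 = 450.45 atm
Z = PV_m/(RT) = (450.45)(0.1096)/((0.08206)(536)) = 49.369/43.984 = 1.122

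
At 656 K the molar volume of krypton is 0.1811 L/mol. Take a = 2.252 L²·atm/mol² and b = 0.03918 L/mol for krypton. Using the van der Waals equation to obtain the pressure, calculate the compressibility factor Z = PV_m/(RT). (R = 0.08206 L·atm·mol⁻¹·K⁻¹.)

P = RT/(V_m − b) − a/V_m² = (0.08206)(656)/(0.1811 − 0.03918) − 2.252/(0.1811)²
  = 53.831/0.14192 − 68.664 = 379.31 − 68.664 = 310.65 atm
Z = PV_m/(RT) = (310.65)(0.1811)/((0.08206)(656)) = 56.259/53.831 = 1.045

Z ≈ 1.045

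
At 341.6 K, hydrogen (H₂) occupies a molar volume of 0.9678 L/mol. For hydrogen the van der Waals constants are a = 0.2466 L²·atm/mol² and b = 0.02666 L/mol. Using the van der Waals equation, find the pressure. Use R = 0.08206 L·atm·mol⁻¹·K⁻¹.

P = RT/(V_m − b) − a/V_m²
RT/(V_m − b) = (0.08206)(341.6)/(0.9678 − 0.02666) = 28.032/0.94114 = 29.785 atm
a/V_m² = 0.2466/(0.9678)² = 0.26328 atm
P = 29.785 − 0.26328 = 29.52 atm

P ≈ 29.52 atm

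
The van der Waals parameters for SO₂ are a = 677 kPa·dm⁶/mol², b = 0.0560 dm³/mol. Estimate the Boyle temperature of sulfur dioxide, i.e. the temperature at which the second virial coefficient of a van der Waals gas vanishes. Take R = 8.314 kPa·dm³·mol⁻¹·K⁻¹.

For a van der Waals gas the second virial coefficient B₂ = b − a/(RT) vanishes at T_B = a/(Rb).
T_B = 677/(8.314×0.0560) = 677/0.46558 = 1454 K

T_B ≈ 1454 K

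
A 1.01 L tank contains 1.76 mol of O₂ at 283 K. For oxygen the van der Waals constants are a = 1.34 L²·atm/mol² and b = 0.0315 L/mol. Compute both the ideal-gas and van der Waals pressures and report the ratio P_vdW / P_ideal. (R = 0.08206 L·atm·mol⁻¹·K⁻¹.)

Ideal: P_ideal = nRT/V = (1.76)(0.08206)(283)/1.01 = 40.4678 atm
vdW: P = nRT/(V − nb) − a n²/V² = 40.8724/0.954560 − 4.15078/1.02010 = 42.8181 − 4.06899 = 38.7491 atm
Ratio = 38.7491/40.4678 = 0.9575

P_vdW / P_ideal ≈ 0.9575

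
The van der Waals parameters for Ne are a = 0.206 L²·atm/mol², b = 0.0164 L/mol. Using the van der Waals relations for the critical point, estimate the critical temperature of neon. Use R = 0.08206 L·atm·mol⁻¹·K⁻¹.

For a van der Waals gas, T_c = 8a/(27Rb).
T_c = 8×0.206/(27×0.08206×0.0164) = 1.6480/0.036336 = 45.35 K

T_c ≈ 45.35 K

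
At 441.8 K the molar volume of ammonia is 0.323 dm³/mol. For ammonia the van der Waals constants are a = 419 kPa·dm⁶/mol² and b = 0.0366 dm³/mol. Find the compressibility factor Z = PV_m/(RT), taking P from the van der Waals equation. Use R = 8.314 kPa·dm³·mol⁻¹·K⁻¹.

P = RT/(V_m − b) − a/V_m² = (8.314)(441.8)/(0.323 − 0.0366) − 419/(0.323)²
  = 3673.1/0.28640 − 4016.1 = 12825 − 4016.1 = 8809 kPa
Z = PV_m/(RT) = (8809)(0.323)/((8.314)(441.8)) = 2845.3/3673.1 = 0.7746

Z ≈ 0.7746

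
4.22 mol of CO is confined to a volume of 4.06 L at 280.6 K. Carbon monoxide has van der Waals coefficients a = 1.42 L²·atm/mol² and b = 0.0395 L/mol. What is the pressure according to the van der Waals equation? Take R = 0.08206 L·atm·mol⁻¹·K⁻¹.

P ≈ 23.42 atm

P = nRT/(V − nb) − a n²/V²
nRT/(V − nb) = (4.22)(0.08206)(280.6)/(4.06 − 4.22×0.0395) = 97.170/3.8933 = 24.958 atm
a n²/V² = (1.42)(4.22)²/(4.06)² = 1.5341 atm
P = 24.958 − 1.5341 = 23.42 atm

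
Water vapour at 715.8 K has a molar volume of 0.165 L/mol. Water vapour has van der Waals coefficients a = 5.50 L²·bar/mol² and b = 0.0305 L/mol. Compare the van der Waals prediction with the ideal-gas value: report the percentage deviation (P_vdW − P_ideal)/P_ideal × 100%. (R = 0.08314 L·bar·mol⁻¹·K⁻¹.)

Ideal: P_ideal = RT/V_m = (0.08314)(715.8)/0.165 = 360.676 bar
vdW: P = RT/(V_m − b) − a/V_m² = 59.5116/0.134500 − 5.50/0.0272250 = 442.465 − 202.020 = 240.445 bar
% deviation = (240.445 − 360.676)/360.676 × 100% = -33.33%

-33.33 %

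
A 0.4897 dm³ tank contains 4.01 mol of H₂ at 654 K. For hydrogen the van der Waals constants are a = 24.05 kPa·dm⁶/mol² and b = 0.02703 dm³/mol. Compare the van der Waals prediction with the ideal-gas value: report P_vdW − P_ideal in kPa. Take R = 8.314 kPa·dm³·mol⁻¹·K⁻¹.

Ideal: P_ideal = nRT/V = (4.01)(8.314)(654)/0.4897 = 44524.8 kPa
vdW: P = nRT/(V − nb) − a n²/V² = 21803.8/0.381310 − 386.726/0.239806 = 57181.3 − 1612.66 = 55568.6 kPa
ΔP = 55568.6 − 44524.8 = 11044 kPa

ΔP ≈ 11044 kPa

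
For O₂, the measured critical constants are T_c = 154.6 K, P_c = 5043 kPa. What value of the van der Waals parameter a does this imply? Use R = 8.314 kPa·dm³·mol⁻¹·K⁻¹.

From T_c = 8a/(27Rb) and P_c = a/(27b²): a = 27 R² T_c²/(64 P_c).
a = 27×(8.314)²×(154.6)²/(64×5043) = 44606976/322752 = 138.2 kPa·dm⁶/mol²

a ≈ 138.2 kPa·dm⁶/mol²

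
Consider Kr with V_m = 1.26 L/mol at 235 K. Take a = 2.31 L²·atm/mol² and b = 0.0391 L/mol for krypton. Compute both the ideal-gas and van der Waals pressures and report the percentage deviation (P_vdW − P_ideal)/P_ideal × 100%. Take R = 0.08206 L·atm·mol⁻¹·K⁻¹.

Ideal: P_ideal = RT/V_m = (0.08206)(235)/1.26 = 15.3048 atm
vdW: P = RT/(V_m − b) − a/V_m² = 19.2841/1.22090 − 2.31/1.58760 = 15.7950 − 1.45503 = 14.3400 atm
% deviation = (14.3400 − 15.3048)/15.3048 × 100% = -6.30%

-6.30 %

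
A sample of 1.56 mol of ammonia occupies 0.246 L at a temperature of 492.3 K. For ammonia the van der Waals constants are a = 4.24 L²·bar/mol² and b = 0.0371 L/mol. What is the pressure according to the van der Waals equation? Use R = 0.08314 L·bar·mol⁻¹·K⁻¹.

P = nRT/(V − nb) − a n²/V²
nRT/(V − nb) = (1.56)(0.08314)(492.3)/(0.246 − 1.56×0.0371) = 63.851/0.18812 = 339.42 bar
a n²/V² = (4.24)(1.56)²/(0.246)² = 170.51 bar
P = 339.42 − 170.51 = 168.9 bar

P ≈ 168.9 bar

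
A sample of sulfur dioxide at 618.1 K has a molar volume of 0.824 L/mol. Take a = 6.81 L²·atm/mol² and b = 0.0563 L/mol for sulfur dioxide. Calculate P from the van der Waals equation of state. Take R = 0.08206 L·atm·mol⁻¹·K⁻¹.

P ≈ 56.04 atm

P = RT/(V_m − b) − a/V_m²
RT/(V_m − b) = (0.08206)(618.1)/(0.824 − 0.0563) = 50.721/0.76770 = 66.069 atm
a/V_m² = 6.81/(0.824)² = 10.030 atm
P = 66.069 − 10.030 = 56.04 atm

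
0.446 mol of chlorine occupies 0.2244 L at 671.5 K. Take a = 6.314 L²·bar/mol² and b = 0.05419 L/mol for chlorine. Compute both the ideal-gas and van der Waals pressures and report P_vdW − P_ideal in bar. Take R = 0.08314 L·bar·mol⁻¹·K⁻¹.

Ideal: P_ideal = nRT/V = (0.446)(0.08314)(671.5)/0.2244 = 110.960 bar
vdW: P = nRT/(V − nb) − a n²/V² = 24.8995/0.200231 − 1.25596/0.0503554 = 124.354 − 24.9419 = 99.412 bar
ΔP = 99.412 − 110.960 = -11.55 bar

ΔP ≈ -11.55 bar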